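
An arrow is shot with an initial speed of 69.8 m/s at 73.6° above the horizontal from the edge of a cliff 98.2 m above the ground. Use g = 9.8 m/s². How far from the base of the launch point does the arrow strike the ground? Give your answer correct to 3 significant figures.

296 m

Components: v_x = 69.8 cos 73.6° = 19.71 m/s, v_y = 69.8 sin 73.6° = 66.96 m/s.
Vertical: 0 = 98.2 + 66.96 t − ½(9.8) t² ⇒ 4.900 t² − 66.96 t − 98.2 = 0.
t = [66.96 + √(4484 + 1925)] / 9.800 = 15.00 s.
Horizontal: R = v_x · t = 19.71 × 15.00 = 296 m.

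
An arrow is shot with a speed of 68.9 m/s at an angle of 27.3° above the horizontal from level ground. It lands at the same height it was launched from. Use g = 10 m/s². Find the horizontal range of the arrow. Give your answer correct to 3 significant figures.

For level ground, R = v₀² sin(2θ) / g.
sin(2 × 27.3°) = sin 54.60° = 0.8151.
R = (68.9)² × 0.8151 / 10 = 387 m.

387 m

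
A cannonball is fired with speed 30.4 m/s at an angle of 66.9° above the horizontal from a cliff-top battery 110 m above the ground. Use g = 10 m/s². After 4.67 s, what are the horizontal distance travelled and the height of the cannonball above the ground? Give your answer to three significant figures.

v_x = 30.4 cos 66.9° = 11.93 m/s; v_y0 = 30.4 sin 66.9° = 27.96 m/s.
x = v_x t = 11.93 × 4.67 = 55.7 m.
y = 110 + v_y0 t − ½ g t² = 132 m.

x = 55.7 m, y = 132 m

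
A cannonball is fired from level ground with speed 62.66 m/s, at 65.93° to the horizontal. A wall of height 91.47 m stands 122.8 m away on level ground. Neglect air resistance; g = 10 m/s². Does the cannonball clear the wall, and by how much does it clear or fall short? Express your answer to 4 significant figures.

Yes — it clears the wall by 67.99 m.

v_x = 62.66 cos 65.93° = 25.556 m/s; v_y0 = 62.66 sin 65.93° = 57.212 m/s.
Time to reach the wall: t = 122.8 / 25.556 = 4.8051 s.
Height at that point: y = 57.212×4.8051 − 5.000×4.8051² = 159.46 m.
That is 159.46 − 91.47 = 67.99 m above the top of the wall, so the cannonball clears it.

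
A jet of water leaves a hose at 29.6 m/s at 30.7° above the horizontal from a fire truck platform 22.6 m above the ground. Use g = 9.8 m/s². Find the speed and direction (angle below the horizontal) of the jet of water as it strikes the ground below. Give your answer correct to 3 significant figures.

v_x = 29.6 cos 30.7° = 25.45 m/s (constant).
|v_y| at impact = √((15.11)² + 2×9.8×22.6) = 25.91 m/s.
Speed = √(25.45² + 25.91²) = 36.3 m/s; angle = arctan(25.91/25.45) = 45.5° below horizontal.

36.3 m/s at 45.5° below the horizontal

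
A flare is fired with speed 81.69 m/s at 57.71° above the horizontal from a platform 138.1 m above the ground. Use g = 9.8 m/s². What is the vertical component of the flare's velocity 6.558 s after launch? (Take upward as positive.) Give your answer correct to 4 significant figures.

4.789 m/s

Initial vertical component: v_y0 = 81.69 sin 57.71° = 69.057 m/s.
v_y(t) = v_y0 − g t = 69.057 − 9.8 × 6.558 = 4.789 m/s.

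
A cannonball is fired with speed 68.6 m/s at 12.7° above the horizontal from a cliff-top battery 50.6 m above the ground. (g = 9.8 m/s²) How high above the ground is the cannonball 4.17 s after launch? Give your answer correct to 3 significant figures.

28.3 m

v_y0 = 68.6 sin 12.7° = 15.08 m/s.
y(t) = 50.6 + v_y0 t − ½ g t² = 50.6 + 15.08×4.17 − ½×9.8×4.17² = 28.3 m.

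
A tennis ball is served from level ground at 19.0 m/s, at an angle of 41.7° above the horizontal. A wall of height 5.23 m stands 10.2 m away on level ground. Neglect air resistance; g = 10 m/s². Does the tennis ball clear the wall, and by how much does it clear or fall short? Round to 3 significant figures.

Yes — it clears the wall by 1.27 m.

v_x = 19.0 cos 41.7° = 14.19 m/s; v_y0 = 19.0 sin 41.7° = 12.64 m/s.
Time to reach the wall: t = 10.2 / 14.19 = 0.7188 s.
Height at that point: y = 12.64×0.7188 − 5.000×0.7188² = 6.502 m.
That is 6.502 − 5.23 = 1.27 m above the top of the wall, so the tennis ball clears it.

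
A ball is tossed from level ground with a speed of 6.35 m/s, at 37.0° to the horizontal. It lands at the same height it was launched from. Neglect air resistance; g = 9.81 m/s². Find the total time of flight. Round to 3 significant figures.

Vertical component: v_y = 6.35 sin 37.0° = 3.822 m/s.
For a projectile landing at launch height, time of flight is t = 2 v_y / g = 2 × 3.822 / 9.81 = 0.779 s.

0.779 s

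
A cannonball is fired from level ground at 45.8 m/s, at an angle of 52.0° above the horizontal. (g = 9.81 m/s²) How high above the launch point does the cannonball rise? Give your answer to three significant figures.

Vertical component of launch velocity: v_y = 45.8 sin 52.0° = 36.09 m/s.
At the highest point the vertical velocity is zero, so v_y² = 2 g h_max.
h_max = (36.09)² / (2 × 9.81) = 1302 / 19.62 = 66.4 m.

66.4 m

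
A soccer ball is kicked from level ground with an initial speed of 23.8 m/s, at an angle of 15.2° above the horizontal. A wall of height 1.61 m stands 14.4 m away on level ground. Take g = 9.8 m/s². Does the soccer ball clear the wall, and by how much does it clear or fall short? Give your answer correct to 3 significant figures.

Yes — it clears the wall by 0.376 m.

v_x = 23.8 cos 15.2° = 22.97 m/s; v_y0 = 23.8 sin 15.2° = 6.240 m/s.
Time to reach the wall: t = 14.4 / 22.97 = 0.6269 s.
Height at that point: y = 6.240×0.6269 − 4.900×0.6269² = 1.986 m.
That is 1.986 − 1.61 = 0.376 m above the top of the wall, so the soccer ball clears it.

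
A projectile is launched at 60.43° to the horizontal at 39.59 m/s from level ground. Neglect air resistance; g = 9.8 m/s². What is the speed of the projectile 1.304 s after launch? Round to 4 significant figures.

29.17 m/s

v_x = 39.59 cos 60.43° = 19.537 m/s (constant).
v_y(t) = 39.59 sin 60.43° − g t = 34.434 − 9.8 × 1.304 = 21.655 m/s.
Speed = √(v_x² + v_y²) = √(381.69 + 468.94) = 29.17 m/s.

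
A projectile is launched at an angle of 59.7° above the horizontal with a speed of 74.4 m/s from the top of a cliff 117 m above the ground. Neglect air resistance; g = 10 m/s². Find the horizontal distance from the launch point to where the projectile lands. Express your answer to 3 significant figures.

543 m

Components: v_x = 74.4 cos 59.7° = 37.54 m/s, v_y = 74.4 sin 59.7° = 64.24 m/s.
Vertical: 0 = 117 + 64.24 t − ½(10) t² ⇒ 5.000 t² − 64.24 t − 117 = 0.
t = [64.24 + √(4127 + 2340)] / 10.00 = 14.47 s.
Horizontal: R = v_x · t = 37.54 × 14.47 = 543 m.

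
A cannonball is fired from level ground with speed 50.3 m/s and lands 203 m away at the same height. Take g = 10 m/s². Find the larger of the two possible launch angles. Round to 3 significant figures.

Level-ground range: R = v₀² sin(2θ)/g ⇒ sin 2θ = R g / v₀² = 203×10/50.3² = 0.8023.
2θ = arcsin(0.8023) = 53.35° or 180° − 53.35° = 126.65°.
So θ = 26.7° or θ = 63.3°.

63.3°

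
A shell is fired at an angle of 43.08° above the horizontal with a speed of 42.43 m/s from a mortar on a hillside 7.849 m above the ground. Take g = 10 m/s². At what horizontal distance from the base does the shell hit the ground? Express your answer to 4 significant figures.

Components: v_x = 42.43 cos 43.08° = 30.991 m/s, v_y = 42.43 sin 43.08° = 28.980 m/s.
Vertical: 0 = 7.849 + 28.980 t − ½(10) t² ⇒ 5.000 t² − 28.980 t − 7.849 = 0.
t = [28.980 + √(839.84 + 156.98)] / 10.00 = 6.0552 s.
Horizontal: R = v_x · t = 30.991 × 6.0552 = 187.7 m.

187.7 m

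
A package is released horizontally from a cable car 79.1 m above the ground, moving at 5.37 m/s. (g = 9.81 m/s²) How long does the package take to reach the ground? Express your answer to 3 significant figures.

The horizontal speed doesn't affect the fall. With v_y0 = 0, h = ½ g t².
t = √(2 × 79.1 / 9.81) = √16.13 = 4.02 s.

4.02 s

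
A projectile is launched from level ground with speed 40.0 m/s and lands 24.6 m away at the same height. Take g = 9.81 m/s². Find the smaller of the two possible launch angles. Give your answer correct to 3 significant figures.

Level-ground range: R = v₀² sin(2θ)/g ⇒ sin 2θ = R g / v₀² = 24.6×9.81/40.0² = 0.1508.
2θ = arcsin(0.1508) = 8.673° or 180° − 8.673° = 171.327°.
So θ = 4.34° or θ = 85.7°.

4.34°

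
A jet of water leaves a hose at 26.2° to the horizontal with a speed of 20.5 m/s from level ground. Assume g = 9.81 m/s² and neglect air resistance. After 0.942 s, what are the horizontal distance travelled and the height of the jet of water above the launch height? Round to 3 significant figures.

x = 17.3 m, y = 4.17 m

v_x = 20.5 cos 26.2° = 18.39 m/s; v_y0 = 20.5 sin 26.2° = 9.051 m/s.
x = v_x t = 18.39 × 0.942 = 17.3 m.
y = v_y0 t − ½ g t² = 9.051×0.942 − 4.905×0.942² = 4.17 m.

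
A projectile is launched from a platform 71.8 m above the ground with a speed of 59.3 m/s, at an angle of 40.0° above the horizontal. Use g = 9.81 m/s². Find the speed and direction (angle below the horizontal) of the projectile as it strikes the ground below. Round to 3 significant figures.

v_x = 59.3 cos 40.0° = 45.43 m/s (constant).
|v_y| at impact = √((38.12)² + 2×9.81×71.8) = 53.50 m/s.
Speed = √(45.43² + 53.50²) = 70.2 m/s; angle = arctan(53.50/45.43) = 49.7° below horizontal.

70.2 m/s at 49.7° below the horizontal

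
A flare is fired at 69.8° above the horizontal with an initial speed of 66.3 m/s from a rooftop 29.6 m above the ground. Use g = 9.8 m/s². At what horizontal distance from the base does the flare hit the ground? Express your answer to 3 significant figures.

301 m

Components: v_x = 66.3 cos 69.8° = 22.89 m/s, v_y = 66.3 sin 69.8° = 62.22 m/s.
Vertical: 0 = 29.6 + 62.22 t − ½(9.8) t² ⇒ 4.900 t² − 62.22 t − 29.6 = 0.
t = [62.22 + √(3871 + 580.2)] / 9.800 = 13.16 s.
Horizontal: R = v_x · t = 22.89 × 13.16 = 301 m.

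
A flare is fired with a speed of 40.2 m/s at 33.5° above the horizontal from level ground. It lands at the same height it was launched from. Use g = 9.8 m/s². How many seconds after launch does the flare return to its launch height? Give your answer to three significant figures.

4.53 s

Vertical component: v_y = 40.2 sin 33.5° = 22.19 m/s.
For a projectile landing at launch height, time of flight is t = 2 v_y / g = 2 × 22.19 / 9.8 = 4.53 s.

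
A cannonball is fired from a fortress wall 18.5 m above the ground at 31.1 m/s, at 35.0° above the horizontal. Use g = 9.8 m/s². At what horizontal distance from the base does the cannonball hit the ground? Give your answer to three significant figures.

Components: v_x = 31.1 cos 35.0° = 25.48 m/s, v_y = 31.1 sin 35.0° = 17.84 m/s.
Vertical: 0 = 18.5 + 17.84 t − ½(9.8) t² ⇒ 4.900 t² − 17.84 t − 18.5 = 0.
t = [17.84 + √(318.3 + 362.6)] / 9.800 = 4.483 s.
Horizontal: R = v_x · t = 25.48 × 4.483 = 114 m.

114 m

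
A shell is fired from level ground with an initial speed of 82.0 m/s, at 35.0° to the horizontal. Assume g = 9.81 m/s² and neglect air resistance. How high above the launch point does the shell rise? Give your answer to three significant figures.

Vertical component of launch velocity: v_y = 82.0 sin 35.0° = 47.03 m/s.
At the highest point the vertical velocity is zero, so v_y² = 2 g h_max.
h_max = (47.03)² / (2 × 9.81) = 2212 / 19.62 = 113 m.

113 m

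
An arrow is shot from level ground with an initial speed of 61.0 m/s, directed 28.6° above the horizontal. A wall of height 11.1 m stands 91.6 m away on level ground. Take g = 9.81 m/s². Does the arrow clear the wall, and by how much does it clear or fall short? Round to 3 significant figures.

v_x = 61.0 cos 28.6° = 53.56 m/s; v_y0 = 61.0 sin 28.6° = 29.20 m/s.
Time to reach the wall: t = 91.6 / 53.56 = 1.710 s.
Height at that point: y = 29.20×1.710 − 4.905×1.710² = 35.59 m.
That is 35.59 − 11.1 = 24.5 m above the top of the wall, so the arrow clears it.

Yes — it clears the wall by 24.5 m.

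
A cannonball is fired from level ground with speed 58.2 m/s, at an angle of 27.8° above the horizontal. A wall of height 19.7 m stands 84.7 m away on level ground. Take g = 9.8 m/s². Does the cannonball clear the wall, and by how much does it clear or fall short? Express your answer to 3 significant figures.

Yes — it clears the wall by 11.7 m.

v_x = 58.2 cos 27.8° = 51.48 m/s; v_y0 = 58.2 sin 27.8° = 27.14 m/s.
Time to reach the wall: t = 84.7 / 51.48 = 1.645 s.
Height at that point: y = 27.14×1.645 − 4.900×1.645² = 31.39 m.
That is 31.39 − 19.7 = 11.7 m above the top of the wall, so the cannonball clears it.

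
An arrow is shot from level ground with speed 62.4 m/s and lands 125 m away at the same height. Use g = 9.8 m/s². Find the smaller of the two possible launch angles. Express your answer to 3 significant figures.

Level-ground range: R = v₀² sin(2θ)/g ⇒ sin 2θ = R g / v₀² = 125×9.8/62.4² = 0.3146.
2θ = arcsin(0.3146) = 18.34° or 180° − 18.34° = 161.66°.
So θ = 9.17° or θ = 80.8°.

9.17°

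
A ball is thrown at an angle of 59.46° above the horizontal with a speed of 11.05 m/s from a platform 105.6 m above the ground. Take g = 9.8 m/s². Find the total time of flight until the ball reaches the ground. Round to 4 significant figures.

Vertical component: v_y = 11.05 sin 59.46° = 9.5171 m/s.
Taking up as positive with launch at y = 105.6 m, landing at y = 0: 0 = 105.6 + 9.5171 t − ½(9.8) t².
Solving 4.900 t² − 9.5171 t − 105.6 = 0 gives t = [9.5171 + √(9.5171² + 4·4.900·105.6)] / 9.800 = 5.714 s.

5.714 s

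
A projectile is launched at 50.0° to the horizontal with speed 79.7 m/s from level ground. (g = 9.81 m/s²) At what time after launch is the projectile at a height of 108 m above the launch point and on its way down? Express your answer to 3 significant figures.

v_y0 = 79.7 sin 50.0° = 61.05 m/s.
Set y = v_y0 t − ½ g t² = 108: 4.905 t² − 61.05 t + 108 = 0.
t = [61.05 ± √(3727 − 2119)] / 9.81 = (61.05 ± 40.10) / 9.81, giving t = 2.14 s or t = 10.3 s.
On the way down corresponds to the larger root: t = 10.3 s.

10.3 s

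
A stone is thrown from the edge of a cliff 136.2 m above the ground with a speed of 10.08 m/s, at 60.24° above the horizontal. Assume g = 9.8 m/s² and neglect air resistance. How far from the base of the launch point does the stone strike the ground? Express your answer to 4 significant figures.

31.22 m

Components: v_x = 10.08 cos 60.24° = 5.0034 m/s, v_y = 10.08 sin 60.24° = 8.7506 m/s.
Vertical: 0 = 136.2 + 8.7506 t − ½(9.8) t² ⇒ 4.900 t² − 8.7506 t − 136.2 = 0.
t = [8.7506 + √(76.573 + 2669.5)] / 9.800 = 6.2402 s.
Horizontal: R = v_x · t = 5.0034 × 6.2402 = 31.22 m.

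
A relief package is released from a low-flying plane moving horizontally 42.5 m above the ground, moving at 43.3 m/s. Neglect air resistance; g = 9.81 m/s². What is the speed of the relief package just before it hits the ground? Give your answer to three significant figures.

52.0 m/s

Fall time: t = √(2 × 42.5 / 9.81) = 2.944 s.
At impact: v_x = 43.3 m/s (unchanged), v_y = g t = 9.81 × 2.944 = 28.88 m/s.
Speed = √(v_x² + v_y²) = √(1875 + 834.1) = 52.0 m/s.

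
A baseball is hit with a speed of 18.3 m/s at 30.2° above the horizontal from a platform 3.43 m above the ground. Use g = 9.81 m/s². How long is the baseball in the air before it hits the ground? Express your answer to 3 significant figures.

Vertical component: v_y = 18.3 sin 30.2° = 9.205 m/s.
Taking up as positive with launch at y = 3.43 m, landing at y = 0: 0 = 3.43 + 9.205 t − ½(9.81) t².
Solving 4.905 t² − 9.205 t − 3.43 = 0 gives t = [9.205 + √(9.205² + 4·4.905·3.43)] / 9.810 = 2.20 s.

2.20 s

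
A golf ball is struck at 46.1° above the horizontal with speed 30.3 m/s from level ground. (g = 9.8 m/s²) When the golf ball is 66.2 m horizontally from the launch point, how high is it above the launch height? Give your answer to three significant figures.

v_x = 30.3 cos 46.1° = 21.01 m/s, v_y0 = 30.3 sin 46.1° = 21.83 m/s.
Time to reach x = 66.2 m: t = x / v_x = 66.2 / 21.01 = 3.151 s.
y = v_y0 t − ½ g t² = 21.83×3.151 − 4.900×3.151² = 20.1 m.

20.1 m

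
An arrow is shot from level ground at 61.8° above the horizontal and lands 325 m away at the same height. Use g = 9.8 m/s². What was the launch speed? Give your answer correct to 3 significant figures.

On level ground, R = v₀² sin(2θ) / g, so v₀ = √(R g / sin 2θ).
sin(2 × 61.8°) = 0.8329.
v₀ = √(325 × 9.8 / 0.8329) = √3824 = 61.8 m/s.

61.8 m/s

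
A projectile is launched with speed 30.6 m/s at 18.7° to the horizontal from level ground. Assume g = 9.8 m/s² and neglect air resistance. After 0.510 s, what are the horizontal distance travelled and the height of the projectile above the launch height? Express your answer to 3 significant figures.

v_x = 30.6 cos 18.7° = 28.98 m/s; v_y0 = 30.6 sin 18.7° = 9.811 m/s.
x = v_x t = 28.98 × 0.510 = 14.8 m.
y = v_y0 t − ½ g t² = 9.811×0.510 − 4.900×0.510² = 3.73 m.

x = 14.8 m, y = 3.73 m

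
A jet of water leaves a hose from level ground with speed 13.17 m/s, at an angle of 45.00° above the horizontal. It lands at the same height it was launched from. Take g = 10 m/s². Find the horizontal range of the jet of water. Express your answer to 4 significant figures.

Components: v_x = 13.17 cos 45.00° = 9.3126 m/s, v_y = 13.17 sin 45.00° = 9.3126 m/s.
Time of flight (same landing height): t = 2 v_y / g = 2 × 9.3126 / 10 = 1.8625 s.
Range: R = v_x · t = 9.3126 × 1.8625 = 17.34 m.

17.34 m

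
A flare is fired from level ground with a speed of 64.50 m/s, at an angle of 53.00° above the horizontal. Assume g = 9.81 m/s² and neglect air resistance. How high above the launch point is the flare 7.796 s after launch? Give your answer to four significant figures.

v_y0 = 64.50 sin 53.00° = 51.512 m/s.
y(t) = v_y0 t − ½ g t² = 51.512×7.796 − 4.905×7.796² = 103.5 m.

103.5 m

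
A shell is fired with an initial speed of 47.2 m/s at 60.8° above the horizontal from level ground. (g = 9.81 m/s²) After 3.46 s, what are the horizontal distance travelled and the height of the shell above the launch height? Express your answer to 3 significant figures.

x = 79.7 m, y = 83.8 m

v_x = 47.2 cos 60.8° = 23.03 m/s; v_y0 = 47.2 sin 60.8° = 41.20 m/s.
x = v_x t = 23.03 × 3.46 = 79.7 m.
y = v_y0 t − ½ g t² = 41.20×3.46 − 4.905×3.46² = 83.8 m.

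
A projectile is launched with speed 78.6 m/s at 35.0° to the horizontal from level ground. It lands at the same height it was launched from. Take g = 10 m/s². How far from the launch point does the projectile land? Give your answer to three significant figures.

581 m

For level ground, R = v₀² sin(2θ) / g.
sin(2 × 35.0°) = sin 70.00° = 0.9397.
R = (78.6)² × 0.9397 / 10 = 581 m.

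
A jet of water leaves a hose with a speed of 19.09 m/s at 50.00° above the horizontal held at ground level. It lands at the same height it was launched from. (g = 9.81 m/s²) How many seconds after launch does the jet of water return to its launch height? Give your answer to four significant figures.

2.981 s

Vertical component: v_y = 19.09 sin 50.00° = 14.624 m/s.
For a projectile landing at launch height, time of flight is t = 2 v_y / g = 2 × 14.624 / 9.81 = 2.981 s.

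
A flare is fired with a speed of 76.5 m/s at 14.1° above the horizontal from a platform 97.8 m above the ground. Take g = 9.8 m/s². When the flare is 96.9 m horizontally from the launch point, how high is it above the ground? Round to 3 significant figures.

v_x = 76.5 cos 14.1° = 74.20 m/s, v_y0 = 76.5 sin 14.1° = 18.64 m/s.
Time to reach x = 96.9 m: t = x / v_x = 96.9 / 74.20 = 1.306 s.
y = 97.8 + v_y0 t − ½ g t² = 97.8 + 18.64×1.306 − 4.900×1.306² = 114 m.

114 m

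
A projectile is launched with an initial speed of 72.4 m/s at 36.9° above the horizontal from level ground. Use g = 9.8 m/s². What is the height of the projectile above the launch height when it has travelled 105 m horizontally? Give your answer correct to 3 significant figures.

v_x = 72.4 cos 36.9° = 57.90 m/s, v_y0 = 72.4 sin 36.9° = 43.47 m/s.
Time to reach x = 105 m: t = x / v_x = 105 / 57.90 = 1.813 s.
y = v_y0 t − ½ g t² = 43.47×1.813 − 4.900×1.813² = 62.7 m.

62.7 m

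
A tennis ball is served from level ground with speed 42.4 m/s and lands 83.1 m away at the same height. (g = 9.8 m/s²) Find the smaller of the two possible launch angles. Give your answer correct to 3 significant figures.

13.5°

Level-ground range: R = v₀² sin(2θ)/g ⇒ sin 2θ = R g / v₀² = 83.1×9.8/42.4² = 0.4530.
2θ = arcsin(0.4530) = 26.94° or 180° − 26.94° = 153.06°.
So θ = 13.5° or θ = 76.5°.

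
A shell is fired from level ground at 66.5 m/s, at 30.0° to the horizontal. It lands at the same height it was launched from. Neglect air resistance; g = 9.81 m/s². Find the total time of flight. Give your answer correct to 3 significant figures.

6.78 s

Vertical component: v_y = 66.5 sin 30.0° = 33.25 m/s.
For a projectile landing at launch height, time of flight is t = 2 v_y / g = 2 × 33.25 / 9.81 = 6.78 s.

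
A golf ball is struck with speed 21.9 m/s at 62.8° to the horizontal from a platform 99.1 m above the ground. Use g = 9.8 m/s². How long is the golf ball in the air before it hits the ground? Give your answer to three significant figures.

Vertical component: v_y = 21.9 sin 62.8° = 19.48 m/s.
Taking up as positive with launch at y = 99.1 m, landing at y = 0: 0 = 99.1 + 19.48 t − ½(9.8) t².
Solving 4.900 t² − 19.48 t − 99.1 = 0 gives t = [19.48 + √(19.48² + 4·4.900·99.1)] / 9.800 = 6.90 s.

6.90 s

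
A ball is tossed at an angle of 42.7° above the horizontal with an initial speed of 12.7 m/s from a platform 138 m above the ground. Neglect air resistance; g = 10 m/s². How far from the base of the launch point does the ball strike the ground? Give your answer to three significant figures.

57.7 m

Components: v_x = 12.7 cos 42.7° = 9.333 m/s, v_y = 12.7 sin 42.7° = 8.613 m/s.
Vertical: 0 = 138 + 8.613 t − ½(10) t² ⇒ 5.000 t² − 8.613 t − 138 = 0.
t = [8.613 + √(74.18 + 2760)] / 10.00 = 6.185 s.
Horizontal: R = v_x · t = 9.333 × 6.185 = 57.7 m.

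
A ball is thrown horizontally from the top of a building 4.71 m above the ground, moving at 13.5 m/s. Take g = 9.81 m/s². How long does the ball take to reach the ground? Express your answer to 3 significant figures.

The horizontal speed doesn't affect the fall. With v_y0 = 0, h = ½ g t².
t = √(2 × 4.71 / 9.81) = √0.9602 = 0.980 s.

0.980 s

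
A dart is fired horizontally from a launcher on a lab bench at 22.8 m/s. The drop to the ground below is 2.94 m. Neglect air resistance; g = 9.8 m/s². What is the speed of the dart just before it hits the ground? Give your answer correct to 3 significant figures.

24.0 m/s

Fall time: t = √(2 × 2.94 / 9.8) = 0.7746 s.
At impact: v_x = 22.8 m/s (unchanged), v_y = g t = 9.8 × 0.7746 = 7.591 m/s.
Speed = √(v_x² + v_y²) = √(519.8 + 57.62) = 24.0 m/s.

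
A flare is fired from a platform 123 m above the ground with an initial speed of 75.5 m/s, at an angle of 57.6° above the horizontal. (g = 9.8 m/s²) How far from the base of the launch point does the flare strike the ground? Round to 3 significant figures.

Components: v_x = 75.5 cos 57.6° = 40.45 m/s, v_y = 75.5 sin 57.6° = 63.75 m/s.
Vertical: 0 = 123 + 63.75 t − ½(9.8) t² ⇒ 4.900 t² − 63.75 t − 123 = 0.
t = [63.75 + √(4064 + 2411)] / 9.800 = 14.72 s.
Horizontal: R = v_x · t = 40.45 × 14.72 = 595 m.

595 m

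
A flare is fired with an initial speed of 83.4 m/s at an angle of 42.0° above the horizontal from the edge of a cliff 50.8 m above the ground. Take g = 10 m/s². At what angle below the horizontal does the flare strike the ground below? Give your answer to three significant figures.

v_x = 83.4 cos 42.0° = 61.98 m/s.
At impact |v_y| = √(v_y0² + 2 g h) = √(55.81² + 2×10×50.8) = 64.27 m/s.
Angle below horizontal = arctan(|v_y| / v_x) = arctan(64.27 / 61.98) = 46.0°.

46.0°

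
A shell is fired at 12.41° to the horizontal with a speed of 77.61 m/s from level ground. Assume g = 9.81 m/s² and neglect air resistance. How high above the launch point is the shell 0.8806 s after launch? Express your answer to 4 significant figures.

10.88 m

v_y0 = 77.61 sin 12.41° = 16.679 m/s.
y(t) = v_y0 t − ½ g t² = 16.679×0.8806 − 4.905×0.8806² = 10.88 m.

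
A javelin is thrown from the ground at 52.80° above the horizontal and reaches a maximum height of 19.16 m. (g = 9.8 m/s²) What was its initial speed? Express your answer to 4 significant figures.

At maximum height v_y = 0, so (v₀ sin θ)² = 2 g H.
v₀ sin 52.80° = √(2 × 9.8 × 19.16) = 19.379 m/s.
v₀ = 19.379 / sin 52.80° = 19.379 / 0.7965 = 24.33 m/s.

24.33 m/s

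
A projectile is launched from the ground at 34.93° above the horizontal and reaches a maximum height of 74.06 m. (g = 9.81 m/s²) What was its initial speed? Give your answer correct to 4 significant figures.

66.57 m/s

At maximum height v_y = 0, so (v₀ sin θ)² = 2 g H.
v₀ sin 34.93° = √(2 × 9.81 × 74.06) = 38.119 m/s.
v₀ = 38.119 / sin 34.93° = 38.119 / 0.5726 = 66.57 m/s.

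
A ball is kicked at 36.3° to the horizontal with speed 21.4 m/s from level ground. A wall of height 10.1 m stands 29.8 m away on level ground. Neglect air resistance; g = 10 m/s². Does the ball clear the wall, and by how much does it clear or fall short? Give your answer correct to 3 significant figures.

v_x = 21.4 cos 36.3° = 17.25 m/s; v_y0 = 21.4 sin 36.3° = 12.67 m/s.
Time to reach the wall: t = 29.8 / 17.25 = 1.728 s.
Height at that point: y = 12.67×1.728 − 5.000×1.728² = 6.964 m.
That is 10.1 − 6.964 = 3.14 m below the top of the wall, so the ball does not clear it.

No — it falls 3.14 m short of clearing the wall.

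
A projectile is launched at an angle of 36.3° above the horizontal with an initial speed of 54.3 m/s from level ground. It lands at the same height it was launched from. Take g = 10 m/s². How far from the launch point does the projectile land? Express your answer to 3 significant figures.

281 m

Components: v_x = 54.3 cos 36.3° = 43.76 m/s, v_y = 54.3 sin 36.3° = 32.15 m/s.
Time of flight (same landing height): t = 2 v_y / g = 2 × 32.15 / 10 = 6.430 s.
Range: R = v_x · t = 43.76 × 6.430 = 281 m.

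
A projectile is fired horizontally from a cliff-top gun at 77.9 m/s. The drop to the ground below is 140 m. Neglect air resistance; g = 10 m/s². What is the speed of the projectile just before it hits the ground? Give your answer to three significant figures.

94.2 m/s

Fall time: t = √(2 × 140 / 10) = 5.292 s.
At impact: v_x = 77.9 m/s (unchanged), v_y = g t = 10 × 5.292 = 52.92 m/s.
Speed = √(v_x² + v_y²) = √(6068 + 2801) = 94.2 m/s.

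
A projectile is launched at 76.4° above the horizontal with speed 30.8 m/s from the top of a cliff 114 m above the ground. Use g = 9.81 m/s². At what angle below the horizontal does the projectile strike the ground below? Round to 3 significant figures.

82.6°

v_x = 30.8 cos 76.4° = 7.242 m/s.
At impact |v_y| = √(v_y0² + 2 g h) = √(29.94² + 2×9.81×114) = 55.97 m/s.
Angle below horizontal = arctan(|v_y| / v_x) = arctan(55.97 / 7.242) = 82.6°.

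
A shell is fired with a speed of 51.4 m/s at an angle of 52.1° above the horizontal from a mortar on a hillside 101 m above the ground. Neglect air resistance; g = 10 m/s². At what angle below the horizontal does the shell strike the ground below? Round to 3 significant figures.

62.5°

v_x = 51.4 cos 52.1° = 31.57 m/s.
At impact |v_y| = √(v_y0² + 2 g h) = √(40.56² + 2×10×101) = 60.54 m/s.
Angle below horizontal = arctan(|v_y| / v_x) = arctan(60.54 / 31.57) = 62.5°.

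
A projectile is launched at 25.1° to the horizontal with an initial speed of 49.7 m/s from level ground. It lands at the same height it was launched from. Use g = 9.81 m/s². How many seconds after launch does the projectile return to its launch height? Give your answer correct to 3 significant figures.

4.30 s

Vertical component: v_y = 49.7 sin 25.1° = 21.08 m/s.
For a projectile landing at launch height, time of flight is t = 2 v_y / g = 2 × 21.08 / 9.81 = 4.30 s.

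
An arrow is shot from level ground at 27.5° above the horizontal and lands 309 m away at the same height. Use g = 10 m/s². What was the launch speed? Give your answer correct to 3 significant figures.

61.4 m/s

On level ground, R = v₀² sin(2θ) / g, so v₀ = √(R g / sin 2θ).
sin(2 × 27.5°) = 0.8192.
v₀ = √(309 × 10 / 0.8192) = √3772 = 61.4 m/s.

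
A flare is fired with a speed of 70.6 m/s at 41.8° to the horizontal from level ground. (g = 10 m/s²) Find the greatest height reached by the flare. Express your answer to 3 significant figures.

111 m

Vertical component of launch velocity: v_y = 70.6 sin 41.8° = 47.06 m/s.
At the highest point the vertical velocity is zero, so v_y² = 2 g h_max.
h_max = (47.06)² / (2 × 10) = 2215 / 20.00 = 111 m.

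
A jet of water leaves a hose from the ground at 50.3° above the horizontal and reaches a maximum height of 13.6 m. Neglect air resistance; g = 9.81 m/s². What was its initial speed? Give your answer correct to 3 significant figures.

At maximum height v_y = 0, so (v₀ sin θ)² = 2 g H.
v₀ sin 50.3° = √(2 × 9.81 × 13.6) = 16.33 m/s.
v₀ = 16.33 / sin 50.3° = 16.33 / 0.7694 = 21.2 m/s.

21.2 m/s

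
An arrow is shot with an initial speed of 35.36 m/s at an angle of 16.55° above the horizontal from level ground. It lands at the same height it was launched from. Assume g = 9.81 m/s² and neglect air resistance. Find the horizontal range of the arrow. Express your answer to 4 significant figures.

Components: v_x = 35.36 cos 16.55° = 33.895 m/s, v_y = 35.36 sin 16.55° = 10.072 m/s.
Time of flight (same landing height): t = 2 v_y / g = 2 × 10.072 / 9.81 = 2.0534 s.
Range: R = v_x · t = 33.895 × 2.0534 = 69.60 m.

69.60 m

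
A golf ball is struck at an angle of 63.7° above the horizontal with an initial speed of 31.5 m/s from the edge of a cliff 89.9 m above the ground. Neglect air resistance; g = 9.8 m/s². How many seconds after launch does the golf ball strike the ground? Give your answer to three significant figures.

8.04 s

Vertical component: v_y = 31.5 sin 63.7° = 28.24 m/s.
Taking up as positive with launch at y = 89.9 m, landing at y = 0: 0 = 89.9 + 28.24 t − ½(9.8) t².
Solving 4.900 t² − 28.24 t − 89.9 = 0 gives t = [28.24 + √(28.24² + 4·4.900·89.9)] / 9.800 = 8.04 s.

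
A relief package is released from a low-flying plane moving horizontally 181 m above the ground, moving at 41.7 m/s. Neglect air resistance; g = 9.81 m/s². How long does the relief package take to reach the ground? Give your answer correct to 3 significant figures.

The horizontal speed doesn't affect the fall. With v_y0 = 0, h = ½ g t².
t = √(2 × 181 / 9.81) = √36.90 = 6.07 s.

6.07 s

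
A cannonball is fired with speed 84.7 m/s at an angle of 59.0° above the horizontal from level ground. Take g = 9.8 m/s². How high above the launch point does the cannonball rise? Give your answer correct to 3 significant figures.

Vertical component of launch velocity: v_y = 84.7 sin 59.0° = 72.60 m/s.
At the highest point the vertical velocity is zero, so v_y² = 2 g h_max.
h_max = (72.60)² / (2 × 9.8) = 5271 / 19.60 = 269 m.

269 m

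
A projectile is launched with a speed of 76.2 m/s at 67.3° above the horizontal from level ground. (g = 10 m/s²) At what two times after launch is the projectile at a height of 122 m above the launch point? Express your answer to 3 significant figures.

v_y0 = 76.2 sin 67.3° = 70.30 m/s.
Set y = v_y0 t − ½ g t² = 122: 5.000 t² − 70.30 t + 122 = 0.
t = [70.30 ± √(4942 − 2440)] / 10 = (70.30 ± 50.02) / 10, giving t = 2.03 s or t = 12.0 s.
So the projectile is at 122 m at t = 2.03 s (rising) and t = 12.0 s (falling).

2.03 s and 12.0 s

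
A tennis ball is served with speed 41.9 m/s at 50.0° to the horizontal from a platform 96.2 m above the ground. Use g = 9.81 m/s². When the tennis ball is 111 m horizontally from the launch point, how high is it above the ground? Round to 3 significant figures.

145 m

v_x = 41.9 cos 50.0° = 26.93 m/s, v_y0 = 41.9 sin 50.0° = 32.10 m/s.
Time to reach x = 111 m: t = x / v_x = 111 / 26.93 = 4.122 s.
y = 96.2 + v_y0 t − ½ g t² = 96.2 + 32.10×4.122 − 4.905×4.122² = 145 m.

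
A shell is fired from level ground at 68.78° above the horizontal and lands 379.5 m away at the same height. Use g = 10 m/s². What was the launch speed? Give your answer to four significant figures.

74.99 m/s

On level ground, R = v₀² sin(2θ) / g, so v₀ = √(R g / sin 2θ).
sin(2 × 68.78°) = 0.6748.
v₀ = √(379.5 × 10 / 0.6748) = √5623.9 = 74.99 m/s.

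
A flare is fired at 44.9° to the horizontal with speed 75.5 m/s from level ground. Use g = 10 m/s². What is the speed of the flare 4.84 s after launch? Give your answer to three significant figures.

v_x = 75.5 cos 44.9° = 53.48 m/s (constant).
v_y(t) = 75.5 sin 44.9° − g t = 53.29 − 10 × 4.84 = 4.890 m/s.
Speed = √(v_x² + v_y²) = √(2860 + 23.91) = 53.7 m/s.

53.7 m/s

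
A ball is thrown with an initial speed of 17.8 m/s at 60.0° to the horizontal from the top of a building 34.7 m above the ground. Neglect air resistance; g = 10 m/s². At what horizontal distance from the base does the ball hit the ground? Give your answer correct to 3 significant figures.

Components: v_x = 17.8 cos 60.0° = 8.900 m/s, v_y = 17.8 sin 60.0° = 15.42 m/s.
Vertical: 0 = 34.7 + 15.42 t − ½(10) t² ⇒ 5.000 t² − 15.42 t − 34.7 = 0.
t = [15.42 + √(237.8 + 694.0)] / 10.00 = 4.595 s.
Horizontal: R = v_x · t = 8.900 × 4.595 = 40.9 m.

40.9 m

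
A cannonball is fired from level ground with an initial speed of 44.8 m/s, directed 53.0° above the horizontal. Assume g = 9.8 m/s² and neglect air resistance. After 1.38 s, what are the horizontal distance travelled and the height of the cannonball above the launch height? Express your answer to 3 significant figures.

x = 37.2 m, y = 40.0 m

v_x = 44.8 cos 53.0° = 26.96 m/s; v_y0 = 44.8 sin 53.0° = 35.78 m/s.
x = v_x t = 26.96 × 1.38 = 37.2 m.
y = v_y0 t − ½ g t² = 35.78×1.38 − 4.900×1.38² = 40.0 m.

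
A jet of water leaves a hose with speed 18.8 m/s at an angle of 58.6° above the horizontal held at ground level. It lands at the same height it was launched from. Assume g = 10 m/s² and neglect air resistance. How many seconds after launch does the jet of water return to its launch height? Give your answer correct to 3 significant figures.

3.21 s

Vertical component: v_y = 18.8 sin 58.6° = 16.05 m/s.
For a projectile landing at launch height, time of flight is t = 2 v_y / g = 2 × 16.05 / 10 = 3.21 s.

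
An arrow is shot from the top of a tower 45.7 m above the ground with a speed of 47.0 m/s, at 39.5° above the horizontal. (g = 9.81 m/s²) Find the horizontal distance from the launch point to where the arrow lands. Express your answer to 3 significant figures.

Components: v_x = 47.0 cos 39.5° = 36.27 m/s, v_y = 47.0 sin 39.5° = 29.90 m/s.
Vertical: 0 = 45.7 + 29.90 t − ½(9.81) t² ⇒ 4.905 t² − 29.90 t − 45.7 = 0.
t = [29.90 + √(894.0 + 896.6)] / 9.810 = 7.361 s.
Horizontal: R = v_x · t = 36.27 × 7.361 = 267 m.

267 m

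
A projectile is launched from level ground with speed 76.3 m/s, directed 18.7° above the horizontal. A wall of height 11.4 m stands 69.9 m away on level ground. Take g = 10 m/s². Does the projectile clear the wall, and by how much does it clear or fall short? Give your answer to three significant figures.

Yes — it clears the wall by 7.58 m.

v_x = 76.3 cos 18.7° = 72.27 m/s; v_y0 = 76.3 sin 18.7° = 24.46 m/s.
Time to reach the wall: t = 69.9 / 72.27 = 0.9672 s.
Height at that point: y = 24.46×0.9672 − 5.000×0.9672² = 18.98 m.
That is 18.98 − 11.4 = 7.58 m above the top of the wall, so the projectile clears it.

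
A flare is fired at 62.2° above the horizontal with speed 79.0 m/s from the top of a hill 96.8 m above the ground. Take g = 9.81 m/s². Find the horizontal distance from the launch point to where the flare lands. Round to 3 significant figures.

Components: v_x = 79.0 cos 62.2° = 36.84 m/s, v_y = 79.0 sin 62.2° = 69.88 m/s.
Vertical: 0 = 96.8 + 69.88 t − ½(9.81) t² ⇒ 4.905 t² − 69.88 t − 96.8 = 0.
t = [69.88 + √(4883 + 1899)] / 9.810 = 15.52 s.
Horizontal: R = v_x · t = 36.84 × 15.52 = 572 m.

572 m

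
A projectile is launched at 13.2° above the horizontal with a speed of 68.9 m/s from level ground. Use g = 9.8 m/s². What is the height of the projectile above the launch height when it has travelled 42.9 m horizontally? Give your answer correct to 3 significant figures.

v_x = 68.9 cos 13.2° = 67.08 m/s, v_y0 = 68.9 sin 13.2° = 15.73 m/s.
Time to reach x = 42.9 m: t = x / v_x = 42.9 / 67.08 = 0.6395 s.
y = v_y0 t − ½ g t² = 15.73×0.6395 − 4.900×0.6395² = 8.06 m.

8.06 m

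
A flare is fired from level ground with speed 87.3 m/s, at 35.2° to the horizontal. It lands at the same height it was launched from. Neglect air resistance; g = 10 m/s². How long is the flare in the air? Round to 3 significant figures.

Vertical component: v_y = 87.3 sin 35.2° = 50.32 m/s.
For a projectile landing at launch height, time of flight is t = 2 v_y / g = 2 × 50.32 / 10 = 10.1 s.

10.1 s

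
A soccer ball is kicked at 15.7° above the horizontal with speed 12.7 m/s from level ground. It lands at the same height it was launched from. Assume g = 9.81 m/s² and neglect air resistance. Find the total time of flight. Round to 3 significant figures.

Vertical component: v_y = 12.7 sin 15.7° = 3.437 m/s.
For a projectile landing at launch height, time of flight is t = 2 v_y / g = 2 × 3.437 / 9.81 = 0.701 s.

0.701 s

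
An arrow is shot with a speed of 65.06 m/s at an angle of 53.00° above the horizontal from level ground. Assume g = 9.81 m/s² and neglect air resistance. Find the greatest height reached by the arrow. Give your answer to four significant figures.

137.6 m

Vertical component of launch velocity: v_y = 65.06 sin 53.00° = 51.959 m/s.
At the highest point the vertical velocity is zero, so v_y² = 2 g h_max.
h_max = (51.959)² / (2 × 9.81) = 2699.7 / 19.62 = 137.6 m.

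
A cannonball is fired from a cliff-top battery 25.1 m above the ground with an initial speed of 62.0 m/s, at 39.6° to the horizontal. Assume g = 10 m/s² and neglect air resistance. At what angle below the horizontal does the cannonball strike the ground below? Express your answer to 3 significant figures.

43.6°

v_x = 62.0 cos 39.6° = 47.77 m/s.
At impact |v_y| = √(v_y0² + 2 g h) = √(39.52² + 2×10×25.1) = 45.43 m/s.
Angle below horizontal = arctan(|v_y| / v_x) = arctan(45.43 / 47.77) = 43.6°.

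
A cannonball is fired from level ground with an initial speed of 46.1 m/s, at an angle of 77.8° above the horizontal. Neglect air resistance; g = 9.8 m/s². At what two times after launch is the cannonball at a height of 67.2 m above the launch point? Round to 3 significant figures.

1.87 s and 7.32 s

v_y0 = 46.1 sin 77.8° = 45.06 m/s.
Set y = v_y0 t − ½ g t² = 67.2: 4.900 t² − 45.06 t + 67.2 = 0.
t = [45.06 ± √(2030 − 1317)] / 9.8 = (45.06 ± 26.70) / 9.8, giving t = 1.87 s or t = 7.32 s.
So the cannonball is at 67.2 m at t = 1.87 s (rising) and t = 7.32 s (falling).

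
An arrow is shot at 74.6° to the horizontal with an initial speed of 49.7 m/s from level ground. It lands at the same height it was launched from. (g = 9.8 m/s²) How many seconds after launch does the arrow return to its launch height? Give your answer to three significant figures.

9.78 s

Vertical component: v_y = 49.7 sin 74.6° = 47.92 m/s.
For a projectile landing at launch height, time of flight is t = 2 v_y / g = 2 × 47.92 / 9.8 = 9.78 s.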